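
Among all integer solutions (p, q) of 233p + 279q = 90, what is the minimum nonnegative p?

gcd(279, 233):
  279 = 1×233 + 46
  233 = 5×46 + 3
  46 = 15×3 + 1
  3 = 3×1
so gcd(279, 233) = 1.
1 divides 90, so solutions exist.
Back-substitute for Bézout coefficients:
  1 = 46 - 15×3
  ... = 233×(-91) + 279×(76)
Scale by 90/1 = 90: (p₀, q₀) = (-8190, 6840).
General solution: p = -8190 + 279t, q = 6840 - 233t for integer t.
p ≥ 0: smallest is -8190 mod 279 = 180 (at t = 30), with q = -150.

180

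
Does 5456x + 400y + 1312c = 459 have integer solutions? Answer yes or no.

no

gcd(5456, 400) = 16  (5456 = 13×400 + 256, 400 = 1×256 + 144, 256 = 1×144 + 112, 144 = 1×112 + 32, 112 = 3×32 + 16, 32 = 2×16).
gcd(16, 1312) = 16.
16 does not divide 459 (remainder 11), so no integer solutions.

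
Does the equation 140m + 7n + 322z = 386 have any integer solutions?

gcd(140, 7) = 7  (140 = 20×7).
gcd(7, 322) = 7.
7 does not divide 386 (remainder 1), so no integer solutions.

no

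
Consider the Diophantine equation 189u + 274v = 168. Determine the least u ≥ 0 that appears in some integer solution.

gcd(274, 189):
  274 = 1*189 + 85
  189 = 2*85 + 19
  85 = 4*19 + 9
  19 = 2*9 + 1
  9 = 9*1
so gcd(274, 189) = 1.
1 divides 168, so solutions exist.
Back-substitute for Bézout coefficients:
  1 = 19 - 2*9
  ... = 189*(29) + 274*(-20)
Scale by 168/1 = 168: (u₀, v₀) = (4872, -3360).
General solution: u = 4872 + 274t, v = -3360 - 189t for integer t.
u ≥ 0: smallest is 4872 mod 274 = 214 (at t = -17), with v = -147.

214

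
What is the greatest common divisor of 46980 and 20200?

gcd(46980, 20200):
  46980 = 2*20200 + 6580
  20200 = 3*6580 + 460
  6580 = 14*460 + 140
  460 = 3*140 + 40
  140 = 3*40 + 20
  40 = 2*20
so gcd(46980, 20200) = 20.

20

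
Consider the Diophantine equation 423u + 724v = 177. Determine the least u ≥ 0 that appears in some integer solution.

175

gcd(724, 423):
  724 = 1*423 + 301
  423 = 1*301 + 122
  301 = 2*122 + 57
  122 = 2*57 + 8
  57 = 7*8 + 1
  8 = 8*1
so gcd(724, 423) = 1.
1 divides 177, so solutions exist.
Back-substitute for Bézout coefficients:
  1 = 57 - 7*8
  ... = 423*(-89) + 724*(52)
Scale by 177/1 = 177: (u₀, v₀) = (-15753, 9204).
General solution: u = -15753 + 724t, v = 9204 - 423t for integer t.
u ≥ 0: smallest is -15753 mod 724 = 175 (at t = 22), with v = -102.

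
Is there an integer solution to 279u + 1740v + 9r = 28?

gcd(1740, 279) = 3.
gcd(3, 9) = 3.
3 does not divide 28 (remainder 1), so no integer solutions.

no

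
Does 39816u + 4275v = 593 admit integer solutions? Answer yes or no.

no

gcd(39816, 4275):
  39816 = 9·4275 + 1341
  4275 = 3·1341 + 252
  1341 = 5·252 + 81
  252 = 3·81 + 9
  81 = 9·9
so gcd(39816, 4275) = 9.
9 does not divide 593 (remainder 8), so no integer solutions.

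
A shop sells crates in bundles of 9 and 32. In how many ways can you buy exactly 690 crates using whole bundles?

Need nonnegative integers with 9j + 32k = 690.
gcd(9, 32) = 1, and 9·(-7) + 32·(2) = 1.
So (j₀, k₀) = (-4830, 1380); general j = -4830 + 32t, k = 1380 - 9t.
j ≥ 0 ⇒ t ≥ 151; k ≥ 0 ⇒ t ≤ 153. That's 3 values of t.

3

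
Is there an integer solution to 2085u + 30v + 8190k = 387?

no

gcd(2085, 30):
  2085 = 69·30 + 15
  30 = 2·15
so gcd(2085, 30) = 15.
gcd(15, 8190) = 15.
15 does not divide 387 (remainder 12), so no integer solutions.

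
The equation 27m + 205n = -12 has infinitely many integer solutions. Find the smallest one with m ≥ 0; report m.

159

gcd(205, 27) = 1.
1 divides -12, so solutions exist.
By Bézout, 27×(38) + 205×(-5) = 1.
Scale by -12/1 = -12: (m₀, n₀) = (-456, 60).
General solution: m = -456 + 205t, n = 60 - 27t for integer t.
m ≥ 0: smallest is -456 mod 205 = 159 (at t = 3), with n = -21.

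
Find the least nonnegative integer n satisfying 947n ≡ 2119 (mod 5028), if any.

5009

gcd(5028, 947) = 1.
1 divides 2119, so solutions exist.
By Bézout, 947·(-961) + 5028·(181) = 1.
So 947·(-961) ≡ 1 (mod 5028); multiply by 2119: n ≡ -2036359 (mod 5028).
Smallest nonnegative: n = -2036359 mod 5028 = 5009.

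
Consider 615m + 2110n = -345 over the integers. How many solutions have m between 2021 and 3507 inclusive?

3

gcd(2110, 615):
  2110 = 3*615 + 265
  615 = 2*265 + 85
  265 = 3*85 + 10
  85 = 8*10 + 5
  10 = 2*5
so gcd(2110, 615) = 5.
Back-substitute for Bézout coefficients:
  5 = 85 - 8*10
  ... = 615*(199) + 2110*(-58)
Scale by -69: particular solution (-13731, 4002); reduce m mod 422: (195, -57).
General solution: m = 195 + 422t, n = -57 - 123t for integer t.
2021 ≤ 195 + 422t ≤ 3507 gives t ∈ [5, 7], which is 3 values.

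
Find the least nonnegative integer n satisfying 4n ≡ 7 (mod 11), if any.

10

gcd(11, 4) = 1  (11 = 2×4 + 3, 4 = 1×3 + 1, 3 = 3×1).
1 divides 7, so solutions exist.
Back-substituting, 4×(3) + 11×(-1) = 1.
So 4×(3) ≡ 1 (mod 11); multiply by 7: n ≡ 21 (mod 11).
Smallest nonnegative: n = 21 mod 11 = 10.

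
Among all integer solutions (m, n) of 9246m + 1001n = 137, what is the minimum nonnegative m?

gcd(9246, 1001):
  9246 = 9*1001 + 237
  1001 = 4*237 + 53
  237 = 4*53 + 25
  53 = 2*25 + 3
  25 = 8*3 + 1
  3 = 3*1
so gcd(9246, 1001) = 1.
1 divides 137, so solutions exist.
Back-substitute for Bézout coefficients:
  1 = 25 - 8*3
  ... = 9246*(321) + 1001*(-2965)
Scale by 137/1 = 137: (m₀, n₀) = (43977, -406205).
General solution: m = 43977 + 1001t, n = -406205 - 9246t for integer t.
m ≥ 0: smallest is 43977 mod 1001 = 934 (at t = -43), with n = -8627.

934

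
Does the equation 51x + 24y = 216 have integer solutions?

gcd(51, 24) = 3  (51 = 2×24 + 3, 24 = 8×3).
3 divides 216, so integer solutions exist.

yes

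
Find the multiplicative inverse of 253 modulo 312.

gcd(312, 253):
  312 = 1·253 + 59
  253 = 4·59 + 17
  59 = 3·17 + 8
  17 = 2·8 + 1
  8 = 8·1
so gcd(312, 253) = 1.
Back-substitute for Bézout coefficients:
  1 = 17 - 2·8
  ... = 253·(37) + 312·(-30)
So 253·37 ≡ 1 (mod 312), and 37 mod 312 = 37.

37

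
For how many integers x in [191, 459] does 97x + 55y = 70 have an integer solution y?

4

gcd(97, 55) = 1  (97 = 1*55 + 42, 55 = 1*42 + 13, 42 = 3*13 + 3, 13 = 4*3 + 1, 3 = 3*1).
Back-substituting, 97*(-17) + 55*(30) = 1.
Scale by 70: particular solution (-1190, 2100); reduce x mod 55: (20, -34).
General solution: x = 20 + 55t, y = -34 - 97t for integer t.
191 ≤ 20 + 55t ≤ 459 gives t ∈ [4, 7], which is 4 values.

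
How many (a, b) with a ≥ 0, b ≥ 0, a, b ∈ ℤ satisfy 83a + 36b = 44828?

gcd(83, 36) = 1  (83 = 2*36 + 11, 36 = 3*11 + 3, 11 = 3*3 + 2, 3 = 1*2 + 1, 2 = 2*1).
Back-substituting, 83*(-13) + 36*(30) = 1.
Scale by 44828: one solution is (-582764, 1344840). Reduce a mod 36: (4, 1236).
General: a = 4 + 36t, b = 1236 - 83t.
a ≥ 0 ⇒ t ≥ 0; b ≥ 0 ⇒ t ≤ 14. So t ∈ [0, 14]: 15 solutions.

15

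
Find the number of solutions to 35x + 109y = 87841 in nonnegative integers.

gcd(109, 35):
  109 = 3·35 + 4
  35 = 8·4 + 3
  4 = 1·3 + 1
  3 = 3·1
so gcd(109, 35) = 1.
Back-substitute for Bézout coefficients:
  1 = 4 - 1·3
  ... = 35·(-28) + 109·(9)
Scale by 87841: one solution is (-2459548, 790569). Reduce x mod 109: (37, 794).
General: x = 37 + 109t, y = 794 - 35t.
x ≥ 0 ⇒ t ≥ 0; y ≥ 0 ⇒ t ≤ 22. So t ∈ [0, 22]: 23 solutions.

23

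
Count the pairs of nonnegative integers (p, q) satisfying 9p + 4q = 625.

18

gcd(9, 4):
  9 = 2*4 + 1
  4 = 4*1
so gcd(9, 4) = 1.
Back-substitute for Bézout coefficients:
  1 = 9 - 2*4
  ... = 9*(1) + 4*(-2)
Scale by 625: one solution is (625, -1250). Reduce p mod 4: (1, 154).
General: p = 1 + 4t, q = 154 - 9t.
p ≥ 0 ⇒ t ≥ 0; q ≥ 0 ⇒ t ≤ 17. So t ∈ [0, 17]: 18 solutions.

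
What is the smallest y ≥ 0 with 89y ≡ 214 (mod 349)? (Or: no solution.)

gcd(349, 89) = 1  (349 = 3×89 + 82, 89 = 1×82 + 7, 82 = 11×7 + 5, 7 = 1×5 + 2, 5 = 2×2 + 1, 2 = 2×1).
1 divides 214, so solutions exist.
Back-substituting, 89×(-149) + 349×(38) = 1.
So 89×(-149) ≡ 1 (mod 349); multiply by 214: y ≡ -31886 (mod 349).
Smallest nonnegative: y = -31886 mod 349 = 222.

222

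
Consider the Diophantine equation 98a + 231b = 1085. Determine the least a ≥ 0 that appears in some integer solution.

4

gcd(231, 98):
  231 = 2·98 + 35
  98 = 2·35 + 28
  35 = 1·28 + 7
  28 = 4·7
so gcd(231, 98) = 7.
7 divides 1085, so solutions exist.
Back-substitute for Bézout coefficients:
  7 = 35 - 1·28
  ... = 98·(-7) + 231·(3)
Scale by 1085/7 = 155: (a₀, b₀) = (-1085, 465).
General solution: a = -1085 + 33t, b = 465 - 14t for integer t.
a ≥ 0: smallest is -1085 mod 33 = 4 (at t = 33), with b = 3.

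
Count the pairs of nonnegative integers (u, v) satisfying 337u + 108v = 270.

gcd(337, 108) = 1.
By Bézout, 337·(25) + 108·(-78) = 1.
One solution: (54, -166).
General: u = 54 + 108t, v = -166 - 337t.
u ≥ 0 ⇒ t ≥ 0; v ≥ 0 ⇒ t ≤ -1. So t ∈ [0, -1]: 0 solutions.

0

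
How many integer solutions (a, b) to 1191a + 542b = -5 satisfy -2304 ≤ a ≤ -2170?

0

gcd(1191, 542):
  1191 = 2·542 + 107
  542 = 5·107 + 7
  107 = 15·7 + 2
  7 = 3·2 + 1
  2 = 2·1
so gcd(1191, 542) = 1.
Back-substitute for Bézout coefficients:
  1 = 7 - 3·2
  ... = 1191·(-233) + 542·(512)
Scale by -5: particular solution (1165, -2560); reduce a mod 542: (81, -178).
General solution: a = 81 + 542t, b = -178 - 1191t for integer t.
-2304 ≤ 81 + 542t ≤ -2170 gives t ∈ [-4, -5], which is 0 values.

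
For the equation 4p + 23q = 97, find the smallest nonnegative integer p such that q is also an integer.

7

gcd(23, 4) = 1.
1 divides 97, so solutions exist.
By Bézout, 4*(6) + 23*(-1) = 1.
Scale by 97/1 = 97: (p₀, q₀) = (582, -97).
General solution: p = 582 + 23t, q = -97 - 4t for integer t.
p ≥ 0: smallest is 582 mod 23 = 7 (at t = -25), with q = 3.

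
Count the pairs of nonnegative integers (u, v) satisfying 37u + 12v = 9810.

22

gcd(37, 12):
  37 = 3*12 + 1
  12 = 12*1
so gcd(37, 12) = 1.
Back-substitute for Bézout coefficients:
  1 = 37 - 3*12
  ... = 37*(1) + 12*(-3)
Scale by 9810: one solution is (9810, -29430). Reduce u mod 12: (6, 799).
General: u = 6 + 12t, v = 799 - 37t.
u ≥ 0 ⇒ t ≥ 0; v ≥ 0 ⇒ t ≤ 21. So t ∈ [0, 21]: 22 solutions.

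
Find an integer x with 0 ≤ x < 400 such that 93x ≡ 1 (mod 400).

gcd(400, 93):
  400 = 4*93 + 28
  93 = 3*28 + 9
  28 = 3*9 + 1
  9 = 9*1
so gcd(400, 93) = 1.
Back-substitute for Bézout coefficients:
  1 = 28 - 3*9
  ... = 93*(-43) + 400*(10)
So 93*-43 ≡ 1 (mod 400), and -43 mod 400 = 357.

357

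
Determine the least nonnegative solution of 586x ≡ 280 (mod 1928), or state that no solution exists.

392

gcd(1928, 586) = 2  (1928 = 3×586 + 170, 586 = 3×170 + 76, 170 = 2×76 + 18, 76 = 4×18 + 4, 18 = 4×4 + 2, 4 = 2×2).
2 divides 280, so solutions exist.
Back-substituting, 586×(-431) + 1928×(131) = 2.
So 586×(-431) ≡ 2 (mod 1928); multiply by 140: x ≡ -60340 (mod 964).
Smallest nonnegative: x = -60340 mod 964 = 392.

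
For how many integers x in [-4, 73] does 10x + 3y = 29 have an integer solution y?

gcd(10, 3) = 1  (10 = 3×3 + 1, 3 = 3×1).
Back-substituting, 10×(1) + 3×(-3) = 1.
Scale by 29: particular solution (29, -87); reduce x mod 3: (2, 3).
General solution: x = 2 + 3t, y = 3 - 10t for integer t.
-4 ≤ 2 + 3t ≤ 73 gives t ∈ [-2, 23], which is 26 values.

26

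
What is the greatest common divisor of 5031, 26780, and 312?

13

gcd(26780, 5031) = 13  (26780 = 5·5031 + 1625, 5031 = 3·1625 + 156, 1625 = 10·156 + 65, 156 = 2·65 + 26, 65 = 2·26 + 13, 26 = 2·13).
gcd(13, 312) = 13.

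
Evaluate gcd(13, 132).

1

gcd(132, 13):
  132 = 10·13 + 2
  13 = 6·2 + 1
  2 = 2·1
so gcd(132, 13) = 1.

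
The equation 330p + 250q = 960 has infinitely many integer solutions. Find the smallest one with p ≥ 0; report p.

12

gcd(330, 250):
  330 = 1*250 + 80
  250 = 3*80 + 10
  80 = 8*10
so gcd(330, 250) = 10.
10 divides 960, so solutions exist.
Back-substitute for Bézout coefficients:
  10 = 250 - 3*80
  ... = 330*(-3) + 250*(4)
Scale by 960/10 = 96: (p₀, q₀) = (-288, 384).
General solution: p = -288 + 25t, q = 384 - 33t for integer t.
p ≥ 0: smallest is -288 mod 25 = 12 (at t = 12), with q = -12.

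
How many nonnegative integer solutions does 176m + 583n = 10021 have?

1

gcd(583, 176) = 11.
By Bézout, 176×(10) + 583×(-3) = 11.
One solution: (47, 3).
General: m = 47 + 53t, n = 3 - 16t.
m ≥ 0 ⇒ t ≥ 0; n ≥ 0 ⇒ t ≤ 0. So t ∈ [0, 0]: 1 solution.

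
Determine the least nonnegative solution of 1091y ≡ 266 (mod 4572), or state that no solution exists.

1006

gcd(4572, 1091) = 1  (4572 = 4·1091 + 208, 1091 = 5·208 + 51, 208 = 4·51 + 4, 51 = 12·4 + 3, 4 = 1·3 + 1, 3 = 3·1).
1 divides 266, so solutions exist.
Back-substituting, 1091·(-1165) + 4572·(278) = 1.
So 1091·(-1165) ≡ 1 (mod 4572); multiply by 266: y ≡ -309890 (mod 4572).
Smallest nonnegative: y = -309890 mod 4572 = 1006.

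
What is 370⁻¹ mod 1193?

848

gcd(1193, 370) = 1  (1193 = 3×370 + 83, 370 = 4×83 + 38, 83 = 2×38 + 7, 38 = 5×7 + 3, 7 = 2×3 + 1, 3 = 3×1).
Back-substituting, 370×(-345) + 1193×(107) = 1.
So 370×-345 ≡ 1 (mod 1193), and -345 mod 1193 = 848.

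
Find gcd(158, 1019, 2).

1

gcd(1019, 158) = 1.
gcd(1, 2) = 1.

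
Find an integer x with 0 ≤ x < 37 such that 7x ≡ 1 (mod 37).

gcd(37, 7):
  37 = 5*7 + 2
  7 = 3*2 + 1
  2 = 2*1
so gcd(37, 7) = 1.
Back-substitute for Bézout coefficients:
  1 = 7 - 3*2
  ... = 7*(16) + 37*(-3)
So 7*16 ≡ 1 (mod 37), and 16 mod 37 = 16.

16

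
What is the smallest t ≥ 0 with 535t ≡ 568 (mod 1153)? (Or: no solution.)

gcd(1153, 535) = 1.
1 divides 568, so solutions exist.
By Bézout, 535·(125) + 1153·(-58) = 1.
So 535·(125) ≡ 1 (mod 1153); multiply by 568: t ≡ 71000 (mod 1153).
Smallest nonnegative: t = 71000 mod 1153 = 667.

667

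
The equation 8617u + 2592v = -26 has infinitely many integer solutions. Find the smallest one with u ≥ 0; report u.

2518

gcd(8617, 2592) = 1  (8617 = 3*2592 + 841, 2592 = 3*841 + 69, 841 = 12*69 + 13, 69 = 5*13 + 4, 13 = 3*4 + 1, 4 = 4*1).
1 divides -26, so solutions exist.
Back-substituting, 8617*(601) + 2592*(-1998) = 1.
Scale by -26/1 = -26: (u₀, v₀) = (-15626, 51948).
General solution: u = -15626 + 2592t, v = 51948 - 8617t for integer t.
u ≥ 0: smallest is -15626 mod 2592 = 2518 (at t = 7), with v = -8371.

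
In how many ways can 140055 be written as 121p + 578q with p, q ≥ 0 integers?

2

gcd(578, 121) = 1.
By Bézout, 121×(43) + 578×(-9) = 1.
One solution: (183, 204).
General: p = 183 + 578t, q = 204 - 121t.
p ≥ 0 ⇒ t ≥ 0; q ≥ 0 ⇒ t ≤ 1. So t ∈ [0, 1]: 2 solutions.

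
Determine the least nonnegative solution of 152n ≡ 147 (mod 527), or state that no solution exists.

261

gcd(527, 152) = 1  (527 = 3*152 + 71, 152 = 2*71 + 10, 71 = 7*10 + 1, 10 = 10*1).
1 divides 147, so solutions exist.
Back-substituting, 152*(-52) + 527*(15) = 1.
So 152*(-52) ≡ 1 (mod 527); multiply by 147: n ≡ -7644 (mod 527).
Smallest nonnegative: n = -7644 mod 527 = 261.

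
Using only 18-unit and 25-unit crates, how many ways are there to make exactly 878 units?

2

Need nonnegative integers with 18j + 25k = 878.
gcd(18, 25) = 1, and 18·(7) + 25·(-5) = 1.
So (j₀, k₀) = (6146, -4390); general j = 6146 + 25t, k = -4390 - 18t.
j ≥ 0 ⇒ t ≥ -245; k ≥ 0 ⇒ t ≤ -244. That's 2 values of t.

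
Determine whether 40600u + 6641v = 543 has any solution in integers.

no

gcd(40600, 6641) = 29  (40600 = 6·6641 + 754, 6641 = 8·754 + 609, 754 = 1·609 + 145, 609 = 4·145 + 29, 145 = 5·29).
29 does not divide 543 (remainder 21), so no integer solutions.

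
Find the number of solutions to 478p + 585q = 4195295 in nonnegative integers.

15

gcd(585, 478):
  585 = 1·478 + 107
  478 = 4·107 + 50
  107 = 2·50 + 7
  50 = 7·7 + 1
  7 = 7·1
so gcd(585, 478) = 1.
Back-substitute for Bézout coefficients:
  1 = 50 - 7·7
  ... = 478·(82) + 585·(-67)
Scale by 4195295: one solution is (344014190, -281084765). Reduce p mod 585: (260, 6959).
General: p = 260 + 585t, q = 6959 - 478t.
p ≥ 0 ⇒ t ≥ 0; q ≥ 0 ⇒ t ≤ 14. So t ∈ [0, 14]: 15 solutions.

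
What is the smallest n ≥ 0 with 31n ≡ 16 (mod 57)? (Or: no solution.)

gcd(57, 31):
  57 = 1·31 + 26
  31 = 1·26 + 5
  26 = 5·5 + 1
  5 = 5·1
so gcd(57, 31) = 1.
1 divides 16, so solutions exist.
Back-substitute for Bézout coefficients:
  1 = 26 - 5·5
  ... = 31·(-11) + 57·(6)
So 31·(-11) ≡ 1 (mod 57); multiply by 16: n ≡ -176 (mod 57).
Smallest nonnegative: n = -176 mod 57 = 52.

52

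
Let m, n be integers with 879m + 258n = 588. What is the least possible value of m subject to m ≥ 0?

gcd(879, 258) = 3.
3 divides 588, so solutions exist.
By Bézout, 879·(-27) + 258·(92) = 3.
Scale by 588/3 = 196: (m₀, n₀) = (-5292, 18032).
General solution: m = -5292 + 86t, n = 18032 - 293t for integer t.
m ≥ 0: smallest is -5292 mod 86 = 40 (at t = 62), with n = -134.

40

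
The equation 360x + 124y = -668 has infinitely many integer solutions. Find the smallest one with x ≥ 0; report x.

4

gcd(360, 124) = 4.
4 divides -668, so solutions exist.
By Bézout, 360·(10) + 124·(-29) = 4.
Scale by -668/4 = -167: (x₀, y₀) = (-1670, 4843).
General solution: x = -1670 + 31t, y = 4843 - 90t for integer t.
x ≥ 0: smallest is -1670 mod 31 = 4 (at t = 54), with y = -17.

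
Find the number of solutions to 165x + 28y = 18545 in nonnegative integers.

4

gcd(165, 28):
  165 = 5*28 + 25
  28 = 1*25 + 3
  25 = 8*3 + 1
  3 = 3*1
so gcd(165, 28) = 1.
Back-substitute for Bézout coefficients:
  1 = 25 - 8*3
  ... = 165*(9) + 28*(-53)
Scale by 18545: one solution is (166905, -982885). Reduce x mod 28: (25, 515).
General: x = 25 + 28t, y = 515 - 165t.
x ≥ 0 ⇒ t ≥ 0; y ≥ 0 ⇒ t ≤ 3. So t ∈ [0, 3]: 4 solutions.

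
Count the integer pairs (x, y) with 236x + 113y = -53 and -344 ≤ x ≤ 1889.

gcd(236, 113):
  236 = 2×113 + 10
  113 = 11×10 + 3
  10 = 3×3 + 1
  3 = 3×1
so gcd(236, 113) = 1.
Back-substitute for Bézout coefficients:
  1 = 10 - 3×3
  ... = 236×(34) + 113×(-71)
Scale by -53: particular solution (-1802, 3763); reduce x mod 113: (6, -13).
General solution: x = 6 + 113t, y = -13 - 236t for integer t.
-344 ≤ 6 + 113t ≤ 1889 gives t ∈ [-3, 16], which is 20 values.

20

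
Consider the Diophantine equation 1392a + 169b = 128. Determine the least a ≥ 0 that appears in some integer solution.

gcd(1392, 169) = 1.
1 divides 128, so solutions exist.
By Bézout, 1392×(-38) + 169×(313) = 1.
Scale by 128/1 = 128: (a₀, b₀) = (-4864, 40064).
General solution: a = -4864 + 169t, b = 40064 - 1392t for integer t.
a ≥ 0: smallest is -4864 mod 169 = 37 (at t = 29), with b = -304.

37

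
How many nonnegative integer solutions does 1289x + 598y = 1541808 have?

2

gcd(1289, 598):
  1289 = 2×598 + 93
  598 = 6×93 + 40
  93 = 2×40 + 13
  40 = 3×13 + 1
  13 = 13×1
so gcd(1289, 598) = 1.
Back-substitute for Bézout coefficients:
  1 = 40 - 3×13
  ... = 1289×(-45) + 598×(97)
Scale by 1541808: one solution is (-69381360, 149555376). Reduce x mod 598: (394, 1729).
General: x = 394 + 598t, y = 1729 - 1289t.
x ≥ 0 ⇒ t ≥ 0; y ≥ 0 ⇒ t ≤ 1. So t ∈ [0, 1]: 2 solutions.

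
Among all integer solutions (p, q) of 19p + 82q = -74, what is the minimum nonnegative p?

22

gcd(82, 19):
  82 = 4·19 + 6
  19 = 3·6 + 1
  6 = 6·1
so gcd(82, 19) = 1.
1 divides -74, so solutions exist.
Back-substitute for Bézout coefficients:
  1 = 19 - 3·6
  ... = 19·(13) + 82·(-3)
Scale by -74/1 = -74: (p₀, q₀) = (-962, 222).
General solution: p = -962 + 82t, q = 222 - 19t for integer t.
p ≥ 0: smallest is -962 mod 82 = 22 (at t = 12), with q = -6.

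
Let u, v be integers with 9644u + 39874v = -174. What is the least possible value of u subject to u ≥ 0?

6851

gcd(39874, 9644) = 2.
2 divides -174, so solutions exist.
By Bézout, 9644×(-3287) + 39874×(795) = 2.
Scale by -174/2 = -87: (u₀, v₀) = (285969, -69165).
General solution: u = 285969 + 19937t, v = -69165 - 4822t for integer t.
u ≥ 0: smallest is 285969 mod 19937 = 6851 (at t = -14), with v = -1657.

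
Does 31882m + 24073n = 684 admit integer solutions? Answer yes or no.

gcd(31882, 24073) = 19  (31882 = 1·24073 + 7809, 24073 = 3·7809 + 646, 7809 = 12·646 + 57, 646 = 11·57 + 19, 57 = 3·19).
19 divides 684, so integer solutions exist.

yes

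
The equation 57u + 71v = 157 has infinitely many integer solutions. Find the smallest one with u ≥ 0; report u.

4

gcd(71, 57) = 1  (71 = 1×57 + 14, 57 = 4×14 + 1, 14 = 14×1).
1 divides 157, so solutions exist.
Back-substituting, 57×(5) + 71×(-4) = 1.
Scale by 157/1 = 157: (u₀, v₀) = (785, -628).
General solution: u = 785 + 71t, v = -628 - 57t for integer t.
u ≥ 0: smallest is 785 mod 71 = 4 (at t = -11), with v = -1.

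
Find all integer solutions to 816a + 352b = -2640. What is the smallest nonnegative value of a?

11

gcd(816, 352) = 16  (816 = 2*352 + 112, 352 = 3*112 + 16, 112 = 7*16).
16 divides -2640, so solutions exist.
Back-substituting, 816*(-3) + 352*(7) = 16.
Scale by -2640/16 = -165: (a₀, b₀) = (495, -1155).
General solution: a = 495 + 22t, b = -1155 - 51t for integer t.
a ≥ 0: smallest is 495 mod 22 = 11 (at t = -22), with b = -33.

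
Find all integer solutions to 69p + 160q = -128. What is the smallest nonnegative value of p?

128

gcd(160, 69):
  160 = 2*69 + 22
  69 = 3*22 + 3
  22 = 7*3 + 1
  3 = 3*1
so gcd(160, 69) = 1.
1 divides -128, so solutions exist.
Back-substitute for Bézout coefficients:
  1 = 22 - 7*3
  ... = 69*(-51) + 160*(22)
Scale by -128/1 = -128: (p₀, q₀) = (6528, -2816).
General solution: p = 6528 + 160t, q = -2816 - 69t for integer t.
p ≥ 0: smallest is 6528 mod 160 = 128 (at t = -40), with q = -56.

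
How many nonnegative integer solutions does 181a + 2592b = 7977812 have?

gcd(2592, 181) = 1  (2592 = 14·181 + 58, 181 = 3·58 + 7, 58 = 8·7 + 2, 7 = 3·2 + 1, 2 = 2·1).
Back-substituting, 181·(1117) + 2592·(-78) = 1.
Scale by 7977812: one solution is (8911216004, -622269336). Reduce a mod 2592: (356, 3053).
General: a = 356 + 2592t, b = 3053 - 181t.
a ≥ 0 ⇒ t ≥ 0; b ≥ 0 ⇒ t ≤ 16. So t ∈ [0, 16]: 17 solutions.

17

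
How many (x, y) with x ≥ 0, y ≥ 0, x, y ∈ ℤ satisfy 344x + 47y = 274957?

17

gcd(344, 47) = 1.
By Bézout, 344*(22) + 47*(-161) = 1.
One solution: (13, 5755).
General: x = 13 + 47t, y = 5755 - 344t.
x ≥ 0 ⇒ t ≥ 0; y ≥ 0 ⇒ t ≤ 16. So t ∈ [0, 16]: 17 solutions.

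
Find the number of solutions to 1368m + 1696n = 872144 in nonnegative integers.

gcd(1696, 1368):
  1696 = 1×1368 + 328
  1368 = 4×328 + 56
  328 = 5×56 + 48
  56 = 1×48 + 8
  48 = 6×8
so gcd(1696, 1368) = 8.
Back-substitute for Bézout coefficients:
  8 = 56 - 1×48
  ... = 1368×(31) + 1696×(-25)
Scale by 109018: one solution is (3379558, -2725450). Reduce m mod 212: (66, 461).
General: m = 66 + 212t, n = 461 - 171t.
m ≥ 0 ⇒ t ≥ 0; n ≥ 0 ⇒ t ≤ 2. So t ∈ [0, 2]: 3 solutions.

3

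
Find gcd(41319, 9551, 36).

1

gcd(41319, 9551):
  41319 = 4*9551 + 3115
  9551 = 3*3115 + 206
  3115 = 15*206 + 25
  206 = 8*25 + 6
  25 = 4*6 + 1
  6 = 6*1
so gcd(41319, 9551) = 1.
gcd(1, 36) = 1.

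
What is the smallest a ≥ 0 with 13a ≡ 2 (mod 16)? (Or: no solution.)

10

gcd(16, 13) = 1.
1 divides 2, so solutions exist.
By Bézout, 13*(5) + 16*(-4) = 1.
So 13*(5) ≡ 1 (mod 16); multiply by 2: a ≡ 10 (mod 16).
Smallest nonnegative: a = 10 mod 16 = 10.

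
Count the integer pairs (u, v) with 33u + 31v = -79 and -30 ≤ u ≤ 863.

gcd(33, 31) = 1.
By Bézout, 33·(-15) + 31·(16) = 1.
Particular solution: (7, -10).
General solution: u = 7 + 31t, v = -10 - 33t for integer t.
-30 ≤ 7 + 31t ≤ 863 gives t ∈ [-1, 27], which is 29 values.

29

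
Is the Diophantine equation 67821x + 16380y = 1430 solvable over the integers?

no

gcd(67821, 16380) = 39  (67821 = 4×16380 + 2301, 16380 = 7×2301 + 273, 2301 = 8×273 + 117, 273 = 2×117 + 39, 117 = 3×39).
39 does not divide 1430 (remainder 26), so no integer solutions.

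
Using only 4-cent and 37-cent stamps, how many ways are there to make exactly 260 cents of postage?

2

Need nonnegative integers with 4j + 37k = 260.
gcd(4, 37) = 1, and 4·(-9) + 37·(1) = 1.
So (j₀, k₀) = (-2340, 260); general j = -2340 + 37t, k = 260 - 4t.
j ≥ 0 ⇒ t ≥ 64; k ≥ 0 ⇒ t ≤ 65. That's 2 values of t.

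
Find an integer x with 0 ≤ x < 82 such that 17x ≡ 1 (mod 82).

gcd(82, 17) = 1  (82 = 4×17 + 14, 17 = 1×14 + 3, 14 = 4×3 + 2, 3 = 1×2 + 1, 2 = 2×1).
Back-substituting, 17×(29) + 82×(-6) = 1.
So 17×29 ≡ 1 (mod 82), and 29 mod 82 = 29.

29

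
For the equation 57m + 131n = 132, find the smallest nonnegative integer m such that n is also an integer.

gcd(131, 57):
  131 = 2×57 + 17
  57 = 3×17 + 6
  17 = 2×6 + 5
  6 = 1×5 + 1
  5 = 5×1
so gcd(131, 57) = 1.
1 divides 132, so solutions exist.
Back-substitute for Bézout coefficients:
  1 = 6 - 1×5
  ... = 57×(23) + 131×(-10)
Scale by 132/1 = 132: (m₀, n₀) = (3036, -1320).
General solution: m = 3036 + 131t, n = -1320 - 57t for integer t.
m ≥ 0: smallest is 3036 mod 131 = 23 (at t = -23), with n = -9.

23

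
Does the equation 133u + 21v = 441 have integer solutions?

yes

gcd(133, 21) = 7  (133 = 6·21 + 7, 21 = 3·7).
7 divides 441, so integer solutions exist.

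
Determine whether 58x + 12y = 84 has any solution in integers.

yes

gcd(58, 12) = 2  (58 = 4*12 + 10, 12 = 1*10 + 2, 10 = 5*2).
2 divides 84, so integer solutions exist.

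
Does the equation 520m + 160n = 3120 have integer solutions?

yes

gcd(520, 160) = 40  (520 = 3·160 + 40, 160 = 4·40).
40 divides 3120, so integer solutions exist.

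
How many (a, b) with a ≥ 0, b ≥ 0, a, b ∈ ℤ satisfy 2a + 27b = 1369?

25

gcd(27, 2) = 1.
By Bézout, 2·(-13) + 27·(1) = 1.
One solution: (23, 49).
General: a = 23 + 27t, b = 49 - 2t.
a ≥ 0 ⇒ t ≥ 0; b ≥ 0 ⇒ t ≤ 24. So t ∈ [0, 24]: 25 solutions.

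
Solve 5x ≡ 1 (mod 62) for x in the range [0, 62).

gcd(62, 5):
  62 = 12×5 + 2
  5 = 2×2 + 1
  2 = 2×1
so gcd(62, 5) = 1.
Back-substitute for Bézout coefficients:
  1 = 5 - 2×2
  ... = 5×(25) + 62×(-2)
So 5×25 ≡ 1 (mod 62), and 25 mod 62 = 25.

25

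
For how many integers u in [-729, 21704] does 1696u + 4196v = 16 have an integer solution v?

21

gcd(4196, 1696) = 4.
By Bézout, 1696*(334) + 4196*(-135) = 4.
Particular solution: (287, -116).
General solution: u = 287 + 1049t, v = -116 - 424t for integer t.
-729 ≤ 287 + 1049t ≤ 21704 gives t ∈ [0, 20], which is 21 values.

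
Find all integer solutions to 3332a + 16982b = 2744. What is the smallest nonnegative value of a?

643

gcd(16982, 3332):
  16982 = 5·3332 + 322
  3332 = 10·322 + 112
  322 = 2·112 + 98
  112 = 1·98 + 14
  98 = 7·14
so gcd(16982, 3332) = 14.
14 divides 2744, so solutions exist.
Back-substitute for Bézout coefficients:
  14 = 112 - 1·98
  ... = 3332·(158) + 16982·(-31)
Scale by 2744/14 = 196: (a₀, b₀) = (30968, -6076).
General solution: a = 30968 + 1213t, b = -6076 - 238t for integer t.
a ≥ 0: smallest is 30968 mod 1213 = 643 (at t = -25), with b = -126.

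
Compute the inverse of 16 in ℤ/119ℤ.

67

gcd(119, 16) = 1.
By Bézout, 16*(-52) + 119*(7) = 1.
So 16*-52 ≡ 1 (mod 119), and -52 mod 119 = 67.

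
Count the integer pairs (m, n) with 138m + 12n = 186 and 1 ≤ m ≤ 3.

2

gcd(138, 12):
  138 = 11×12 + 6
  12 = 2×6
so gcd(138, 12) = 6.
Back-substitute for Bézout coefficients:
  6 = 138 - 11×12
  ... = 138×(1) + 12×(-11)
Scale by 31: particular solution (31, -341); reduce m mod 2: (1, 4).
General solution: m = 1 + 2t, n = 4 - 23t for integer t.
1 ≤ 1 + 2t ≤ 3 gives t ∈ [0, 1], which is 2 values.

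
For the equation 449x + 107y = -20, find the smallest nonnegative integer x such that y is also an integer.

50

gcd(449, 107) = 1.
1 divides -20, so solutions exist.
By Bézout, 449·(51) + 107·(-214) = 1.
Scale by -20/1 = -20: (x₀, y₀) = (-1020, 4280).
General solution: x = -1020 + 107t, y = 4280 - 449t for integer t.
x ≥ 0: smallest is -1020 mod 107 = 50 (at t = 10), with y = -210.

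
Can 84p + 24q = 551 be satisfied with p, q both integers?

no

gcd(84, 24) = 12.
12 does not divide 551 (remainder 11), so no integer solutions.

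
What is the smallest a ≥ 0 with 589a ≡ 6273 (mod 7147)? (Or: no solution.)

2304

gcd(7147, 589) = 1  (7147 = 12*589 + 79, 589 = 7*79 + 36, 79 = 2*36 + 7, 36 = 5*7 + 1, 7 = 7*1).
1 divides 6273, so solutions exist.
Back-substituting, 589*(995) + 7147*(-82) = 1.
So 589*(995) ≡ 1 (mod 7147); multiply by 6273: a ≡ 6241635 (mod 7147).
Smallest nonnegative: a = 6241635 mod 7147 = 2304.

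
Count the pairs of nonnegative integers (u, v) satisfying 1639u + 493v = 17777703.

22

gcd(1639, 493):
  1639 = 3×493 + 160
  493 = 3×160 + 13
  160 = 12×13 + 4
  13 = 3×4 + 1
  4 = 4×1
so gcd(1639, 493) = 1.
Back-substitute for Bézout coefficients:
  1 = 13 - 3×4
  ... = 1639×(-114) + 493×(379)
Scale by 17777703: one solution is (-2026658142, 6737749437). Reduce u mod 493: (275, 35146).
General: u = 275 + 493t, v = 35146 - 1639t.
u ≥ 0 ⇒ t ≥ 0; v ≥ 0 ⇒ t ≤ 21. So t ∈ [0, 21]: 22 solutions.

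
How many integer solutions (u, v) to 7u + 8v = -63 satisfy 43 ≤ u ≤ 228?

gcd(8, 7) = 1.
By Bézout, 7×(-1) + 8×(1) = 1.
Particular solution: (7, -14).
General solution: u = 7 + 8t, v = -14 - 7t for integer t.
43 ≤ 7 + 8t ≤ 228 gives t ∈ [5, 27], which is 23 values.

23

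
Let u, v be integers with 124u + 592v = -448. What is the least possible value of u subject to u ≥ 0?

68

gcd(592, 124) = 4  (592 = 4×124 + 96, 124 = 1×96 + 28, 96 = 3×28 + 12, 28 = 2×12 + 4, 12 = 3×4).
4 divides -448, so solutions exist.
Back-substituting, 124×(43) + 592×(-9) = 4.
Scale by -448/4 = -112: (u₀, v₀) = (-4816, 1008).
General solution: u = -4816 + 148t, v = 1008 - 31t for integer t.
u ≥ 0: smallest is -4816 mod 148 = 68 (at t = 33), with v = -15.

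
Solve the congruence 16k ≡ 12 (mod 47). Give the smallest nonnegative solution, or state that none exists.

36

gcd(47, 16):
  47 = 2·16 + 15
  16 = 1·15 + 1
  15 = 15·1
so gcd(47, 16) = 1.
1 divides 12, so solutions exist.
Back-substitute for Bézout coefficients:
  1 = 16 - 1·15
  ... = 16·(3) + 47·(-1)
So 16·(3) ≡ 1 (mod 47); multiply by 12: k ≡ 36 (mod 47).
Smallest nonnegative: k = 36 mod 47 = 36.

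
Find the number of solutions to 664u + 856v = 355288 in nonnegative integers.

gcd(856, 664):
  856 = 1*664 + 192
  664 = 3*192 + 88
  192 = 2*88 + 16
  88 = 5*16 + 8
  16 = 2*8
so gcd(856, 664) = 8.
Back-substitute for Bézout coefficients:
  8 = 88 - 5*16
  ... = 664*(49) + 856*(-38)
Scale by 44411: one solution is (2176139, -1687618). Reduce u mod 107: (80, 353).
General: u = 80 + 107t, v = 353 - 83t.
u ≥ 0 ⇒ t ≥ 0; v ≥ 0 ⇒ t ≤ 4. So t ∈ [0, 4]: 5 solutions.

5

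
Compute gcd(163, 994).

gcd(994, 163):
  994 = 6*163 + 16
  163 = 10*16 + 3
  16 = 5*3 + 1
  3 = 3*1
so gcd(994, 163) = 1.

1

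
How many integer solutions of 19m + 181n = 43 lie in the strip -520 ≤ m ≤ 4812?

gcd(181, 19) = 1  (181 = 9×19 + 10, 19 = 1×10 + 9, 10 = 1×9 + 1, 9 = 9×1).
Back-substituting, 19×(-19) + 181×(2) = 1.
Scale by 43: particular solution (-817, 86); reduce m mod 181: (88, -9).
General solution: m = 88 + 181t, n = -9 - 19t for integer t.
-520 ≤ 88 + 181t ≤ 4812 gives t ∈ [-3, 26], which is 30 values.

30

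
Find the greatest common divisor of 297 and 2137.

gcd(2137, 297):
  2137 = 7·297 + 58
  297 = 5·58 + 7
  58 = 8·7 + 2
  7 = 3·2 + 1
  2 = 2·1
so gcd(2137, 297) = 1.

1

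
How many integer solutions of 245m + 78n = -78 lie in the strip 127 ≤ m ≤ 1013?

gcd(245, 78):
  245 = 3·78 + 11
  78 = 7·11 + 1
  11 = 11·1
so gcd(245, 78) = 1.
Back-substitute for Bézout coefficients:
  1 = 78 - 7·11
  ... = 245·(-7) + 78·(22)
Scale by -78: particular solution (546, -1716); reduce m mod 78: (0, -1).
General solution: m = 0 + 78t, n = -1 - 245t for integer t.
127 ≤ 0 + 78t ≤ 1013 gives t ∈ [2, 12], which is 11 values.

11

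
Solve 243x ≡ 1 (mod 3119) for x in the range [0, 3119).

gcd(3119, 243) = 1.
By Bézout, 243*(1014) + 3119*(-79) = 1.
So 243*1014 ≡ 1 (mod 3119), and 1014 mod 3119 = 1014.

1014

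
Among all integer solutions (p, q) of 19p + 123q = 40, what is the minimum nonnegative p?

gcd(123, 19):
  123 = 6*19 + 9
  19 = 2*9 + 1
  9 = 9*1
so gcd(123, 19) = 1.
1 divides 40, so solutions exist.
Back-substitute for Bézout coefficients:
  1 = 19 - 2*9
  ... = 19*(13) + 123*(-2)
Scale by 40/1 = 40: (p₀, q₀) = (520, -80).
General solution: p = 520 + 123t, q = -80 - 19t for integer t.
p ≥ 0: smallest is 520 mod 123 = 28 (at t = -4), with q = -4.

28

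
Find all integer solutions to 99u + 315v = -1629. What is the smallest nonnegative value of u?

9

gcd(315, 99):
  315 = 3*99 + 18
  99 = 5*18 + 9
  18 = 2*9
so gcd(315, 99) = 9.
9 divides -1629, so solutions exist.
Back-substitute for Bézout coefficients:
  9 = 99 - 5*18
  ... = 99*(16) + 315*(-5)
Scale by -1629/9 = -181: (u₀, v₀) = (-2896, 905).
General solution: u = -2896 + 35t, v = 905 - 11t for integer t.
u ≥ 0: smallest is -2896 mod 35 = 9 (at t = 83), with v = -8.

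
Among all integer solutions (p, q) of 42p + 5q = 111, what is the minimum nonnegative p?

gcd(42, 5):
  42 = 8·5 + 2
  5 = 2·2 + 1
  2 = 2·1
so gcd(42, 5) = 1.
1 divides 111, so solutions exist.
Back-substitute for Bézout coefficients:
  1 = 5 - 2·2
  ... = 42·(-2) + 5·(17)
Scale by 111/1 = 111: (p₀, q₀) = (-222, 1887).
General solution: p = -222 + 5t, q = 1887 - 42t for integer t.
p ≥ 0: smallest is -222 mod 5 = 3 (at t = 45), with q = -3.

3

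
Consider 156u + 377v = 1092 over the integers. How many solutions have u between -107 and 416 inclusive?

gcd(377, 156) = 13.
By Bézout, 156*(-12) + 377*(5) = 13.
Particular solution: (7, 0).
General solution: u = 7 + 29t, v = 0 - 12t for integer t.
-107 ≤ 7 + 29t ≤ 416 gives t ∈ [-3, 14], which is 18 values.

18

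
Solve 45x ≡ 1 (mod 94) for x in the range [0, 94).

23

gcd(94, 45) = 1  (94 = 2*45 + 4, 45 = 11*4 + 1, 4 = 4*1).
Back-substituting, 45*(23) + 94*(-11) = 1.
So 45*23 ≡ 1 (mod 94), and 23 mod 94 = 23.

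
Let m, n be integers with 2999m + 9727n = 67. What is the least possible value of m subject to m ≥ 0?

7768

gcd(9727, 2999) = 1  (9727 = 3·2999 + 730, 2999 = 4·730 + 79, 730 = 9·79 + 19, 79 = 4·19 + 3, 19 = 6·3 + 1, 3 = 3·1).
1 divides 67, so solutions exist.
Back-substituting, 2999·(-3078) + 9727·(949) = 1.
Scale by 67/1 = 67: (m₀, n₀) = (-206226, 63583).
General solution: m = -206226 + 9727t, n = 63583 - 2999t for integer t.
m ≥ 0: smallest is -206226 mod 9727 = 7768 (at t = 22), with n = -2395.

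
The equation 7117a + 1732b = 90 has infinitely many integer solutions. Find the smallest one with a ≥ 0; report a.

gcd(7117, 1732):
  7117 = 4·1732 + 189
  1732 = 9·189 + 31
  189 = 6·31 + 3
  31 = 10·3 + 1
  3 = 3·1
so gcd(7117, 1732) = 1.
1 divides 90, so solutions exist.
Back-substitute for Bézout coefficients:
  1 = 31 - 10·3
  ... = 7117·(-559) + 1732·(2297)
Scale by 90/1 = 90: (a₀, b₀) = (-50310, 206730).
General solution: a = -50310 + 1732t, b = 206730 - 7117t for integer t.
a ≥ 0: smallest is -50310 mod 1732 = 1650 (at t = 30), with b = -6780.

1650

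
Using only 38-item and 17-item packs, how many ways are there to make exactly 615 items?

Need nonnegative integers with 38j + 17k = 615.
gcd(38, 17) = 1, and 38·(-4) + 17·(9) = 1.
So (j₀, k₀) = (-2460, 5535); general j = -2460 + 17t, k = 5535 - 38t.
j ≥ 0 ⇒ t ≥ 145; k ≥ 0 ⇒ t ≤ 145. That's 1 value of t.

1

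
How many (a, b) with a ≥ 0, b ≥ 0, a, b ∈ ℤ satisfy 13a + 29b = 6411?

17

gcd(29, 13):
  29 = 2×13 + 3
  13 = 4×3 + 1
  3 = 3×1
so gcd(29, 13) = 1.
Back-substitute for Bézout coefficients:
  1 = 13 - 4×3
  ... = 13×(9) + 29×(-4)
Scale by 6411: one solution is (57699, -25644). Reduce a mod 29: (18, 213).
General: a = 18 + 29t, b = 213 - 13t.
a ≥ 0 ⇒ t ≥ 0; b ≥ 0 ⇒ t ≤ 16. So t ∈ [0, 16]: 17 solutions.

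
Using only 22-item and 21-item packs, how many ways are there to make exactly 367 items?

1

Need nonnegative integers with 22j + 21k = 367.
gcd(22, 21) = 1, and 22·(1) + 21·(-1) = 1.
So (j₀, k₀) = (367, -367); general j = 367 + 21t, k = -367 - 22t.
j ≥ 0 ⇒ t ≥ -17; k ≥ 0 ⇒ t ≤ -17. That's 1 value of t.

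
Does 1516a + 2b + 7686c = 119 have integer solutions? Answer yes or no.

no

gcd(1516, 2) = 2  (1516 = 758×2).
gcd(2, 7686) = 2.
2 does not divide 119 (remainder 1), so no integer solutions.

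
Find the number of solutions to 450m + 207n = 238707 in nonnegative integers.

24

gcd(450, 207) = 9  (450 = 2·207 + 36, 207 = 5·36 + 27, 36 = 1·27 + 9, 27 = 3·9).
Back-substituting, 450·(6) + 207·(-13) = 9.
Scale by 26523: one solution is (159138, -344799). Reduce m mod 23: (1, 1151).
General: m = 1 + 23t, n = 1151 - 50t.
m ≥ 0 ⇒ t ≥ 0; n ≥ 0 ⇒ t ≤ 23. So t ∈ [0, 23]: 24 solutions.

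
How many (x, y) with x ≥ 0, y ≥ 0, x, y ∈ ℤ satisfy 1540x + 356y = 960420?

7

gcd(1540, 356) = 4.
By Bézout, 1540·(43) + 356·(-186) = 4.
One solution: (70, 2395).
General: x = 70 + 89t, y = 2395 - 385t.
x ≥ 0 ⇒ t ≥ 0; y ≥ 0 ⇒ t ≤ 6. So t ∈ [0, 6]: 7 solutions.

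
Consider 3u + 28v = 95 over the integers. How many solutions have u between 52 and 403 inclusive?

12

gcd(28, 3):
  28 = 9×3 + 1
  3 = 3×1
so gcd(28, 3) = 1.
Back-substitute for Bézout coefficients:
  1 = 28 - 9×3
  ... = 3×(-9) + 28×(1)
Scale by 95: particular solution (-855, 95); reduce u mod 28: (13, 2).
General solution: u = 13 + 28t, v = 2 - 3t for integer t.
52 ≤ 13 + 28t ≤ 403 gives t ∈ [2, 13], which is 12 values.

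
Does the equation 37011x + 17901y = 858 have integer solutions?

yes

gcd(37011, 17901):
  37011 = 2×17901 + 1209
  17901 = 14×1209 + 975
  1209 = 1×975 + 234
  975 = 4×234 + 39
  234 = 6×39
so gcd(37011, 17901) = 39.
39 divides 858, so integer solutions exist.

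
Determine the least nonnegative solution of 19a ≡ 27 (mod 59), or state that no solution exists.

48

gcd(59, 19) = 1  (59 = 3*19 + 2, 19 = 9*2 + 1, 2 = 2*1).
1 divides 27, so solutions exist.
Back-substituting, 19*(28) + 59*(-9) = 1.
So 19*(28) ≡ 1 (mod 59); multiply by 27: a ≡ 756 (mod 59).
Smallest nonnegative: a = 756 mod 59 = 48.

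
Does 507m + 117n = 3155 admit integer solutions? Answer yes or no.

gcd(507, 117) = 39  (507 = 4*117 + 39, 117 = 3*39).
39 does not divide 3155 (remainder 35), so no integer solutions.

no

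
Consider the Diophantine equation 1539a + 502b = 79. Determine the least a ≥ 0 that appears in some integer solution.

261

gcd(1539, 502) = 1.
1 divides 79, so solutions exist.
By Bézout, 1539×(213) + 502×(-653) = 1.
Scale by 79/1 = 79: (a₀, b₀) = (16827, -51587).
General solution: a = 16827 + 502t, b = -51587 - 1539t for integer t.
a ≥ 0: smallest is 16827 mod 502 = 261 (at t = -33), with b = -800.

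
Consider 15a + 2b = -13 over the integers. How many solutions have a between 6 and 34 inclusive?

gcd(15, 2) = 1  (15 = 7·2 + 1, 2 = 2·1).
Back-substituting, 15·(1) + 2·(-7) = 1.
Scale by -13: particular solution (-13, 91); reduce a mod 2: (1, -14).
General solution: a = 1 + 2t, b = -14 - 15t for integer t.
6 ≤ 1 + 2t ≤ 34 gives t ∈ [3, 16], which is 14 values.

14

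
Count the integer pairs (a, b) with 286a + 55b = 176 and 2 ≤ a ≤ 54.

10

gcd(286, 55) = 11.
By Bézout, 286·(1) + 55·(-5) = 11.
Particular solution: (1, -2).
General solution: a = 1 + 5t, b = -2 - 26t for integer t.
2 ≤ 1 + 5t ≤ 54 gives t ∈ [1, 10], which is 10 values.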